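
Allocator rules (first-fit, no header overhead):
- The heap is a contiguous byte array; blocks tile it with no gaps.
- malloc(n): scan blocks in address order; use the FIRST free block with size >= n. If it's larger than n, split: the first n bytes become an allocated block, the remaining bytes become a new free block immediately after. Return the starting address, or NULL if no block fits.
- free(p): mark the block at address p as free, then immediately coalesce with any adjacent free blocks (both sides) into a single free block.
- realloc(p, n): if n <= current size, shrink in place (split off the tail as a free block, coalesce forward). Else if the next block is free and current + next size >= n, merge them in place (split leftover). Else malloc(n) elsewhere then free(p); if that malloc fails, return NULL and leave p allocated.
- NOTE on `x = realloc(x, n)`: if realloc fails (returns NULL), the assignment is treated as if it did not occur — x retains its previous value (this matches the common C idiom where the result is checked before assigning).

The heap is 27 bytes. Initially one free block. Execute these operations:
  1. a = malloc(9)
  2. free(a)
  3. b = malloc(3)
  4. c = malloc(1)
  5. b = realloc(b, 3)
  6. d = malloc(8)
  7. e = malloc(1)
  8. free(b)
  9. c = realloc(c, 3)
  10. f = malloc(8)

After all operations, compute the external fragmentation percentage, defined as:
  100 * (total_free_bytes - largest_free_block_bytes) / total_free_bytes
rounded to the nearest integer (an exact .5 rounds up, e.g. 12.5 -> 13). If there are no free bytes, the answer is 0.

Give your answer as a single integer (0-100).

Answer: 14

Derivation:
Op 1: a = malloc(9) -> a = 0; heap: [0-8 ALLOC][9-26 FREE]
Op 2: free(a) -> (freed a); heap: [0-26 FREE]
Op 3: b = malloc(3) -> b = 0; heap: [0-2 ALLOC][3-26 FREE]
Op 4: c = malloc(1) -> c = 3; heap: [0-2 ALLOC][3-3 ALLOC][4-26 FREE]
Op 5: b = realloc(b, 3) -> b = 0; heap: [0-2 ALLOC][3-3 ALLOC][4-26 FREE]
Op 6: d = malloc(8) -> d = 4; heap: [0-2 ALLOC][3-3 ALLOC][4-11 ALLOC][12-26 FREE]
Op 7: e = malloc(1) -> e = 12; heap: [0-2 ALLOC][3-3 ALLOC][4-11 ALLOC][12-12 ALLOC][13-26 FREE]
Op 8: free(b) -> (freed b); heap: [0-2 FREE][3-3 ALLOC][4-11 ALLOC][12-12 ALLOC][13-26 FREE]
Op 9: c = realloc(c, 3) -> c = 0; heap: [0-2 ALLOC][3-3 FREE][4-11 ALLOC][12-12 ALLOC][13-26 FREE]
Op 10: f = malloc(8) -> f = 13; heap: [0-2 ALLOC][3-3 FREE][4-11 ALLOC][12-12 ALLOC][13-20 ALLOC][21-26 FREE]
Free blocks: [1 6] total_free=7 largest=6 -> 100*(7-6)/7 = 100/7 ≈ 14.286 -> rounds to 14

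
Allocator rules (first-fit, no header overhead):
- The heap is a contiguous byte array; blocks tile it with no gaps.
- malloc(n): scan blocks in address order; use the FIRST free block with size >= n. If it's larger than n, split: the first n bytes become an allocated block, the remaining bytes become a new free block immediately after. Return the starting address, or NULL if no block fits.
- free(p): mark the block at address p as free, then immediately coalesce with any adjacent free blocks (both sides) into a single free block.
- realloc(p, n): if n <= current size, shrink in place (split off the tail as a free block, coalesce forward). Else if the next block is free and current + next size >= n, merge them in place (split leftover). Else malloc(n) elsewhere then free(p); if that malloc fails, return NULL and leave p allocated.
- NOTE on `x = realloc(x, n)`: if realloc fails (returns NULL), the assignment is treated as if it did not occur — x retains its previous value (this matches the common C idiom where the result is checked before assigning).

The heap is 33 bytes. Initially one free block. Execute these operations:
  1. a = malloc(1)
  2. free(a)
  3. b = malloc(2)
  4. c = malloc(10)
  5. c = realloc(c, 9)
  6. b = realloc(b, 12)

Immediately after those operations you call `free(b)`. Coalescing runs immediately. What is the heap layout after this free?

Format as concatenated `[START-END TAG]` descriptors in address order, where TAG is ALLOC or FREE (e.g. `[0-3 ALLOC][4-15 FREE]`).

Answer: [0-1 FREE][2-10 ALLOC][11-32 FREE]

Derivation:
Op 1: a = malloc(1) -> a = 0; heap: [0-0 ALLOC][1-32 FREE]
Op 2: free(a) -> (freed a); heap: [0-32 FREE]
Op 3: b = malloc(2) -> b = 0; heap: [0-1 ALLOC][2-32 FREE]
Op 4: c = malloc(10) -> c = 2; heap: [0-1 ALLOC][2-11 ALLOC][12-32 FREE]
Op 5: c = realloc(c, 9) -> c = 2; heap: [0-1 ALLOC][2-10 ALLOC][11-32 FREE]
Op 6: b = realloc(b, 12) -> b = 11; heap: [0-1 FREE][2-10 ALLOC][11-22 ALLOC][23-32 FREE]
free(b): b = 11 -> block [11-22 ALLOC]; mark free, coalesce with adjacent free neighbors -> [0-1 FREE][2-10 ALLOC][11-32 FREE]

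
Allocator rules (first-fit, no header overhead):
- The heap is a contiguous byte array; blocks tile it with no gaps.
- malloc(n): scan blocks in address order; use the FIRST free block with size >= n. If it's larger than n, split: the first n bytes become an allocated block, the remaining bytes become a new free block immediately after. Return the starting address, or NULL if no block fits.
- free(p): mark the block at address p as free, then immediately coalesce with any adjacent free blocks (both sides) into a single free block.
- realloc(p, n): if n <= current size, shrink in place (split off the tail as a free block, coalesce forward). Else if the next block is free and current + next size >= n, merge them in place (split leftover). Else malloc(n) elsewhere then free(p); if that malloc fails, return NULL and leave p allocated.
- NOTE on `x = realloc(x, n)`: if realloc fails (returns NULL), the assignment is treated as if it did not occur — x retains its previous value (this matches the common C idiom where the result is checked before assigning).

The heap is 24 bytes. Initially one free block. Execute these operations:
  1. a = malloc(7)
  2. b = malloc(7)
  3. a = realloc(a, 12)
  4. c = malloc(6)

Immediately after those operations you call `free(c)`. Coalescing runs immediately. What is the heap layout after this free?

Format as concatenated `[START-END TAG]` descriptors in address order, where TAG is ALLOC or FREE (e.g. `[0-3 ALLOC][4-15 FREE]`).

Op 1: a = malloc(7) -> a = 0; heap: [0-6 ALLOC][7-23 FREE]
Op 2: b = malloc(7) -> b = 7; heap: [0-6 ALLOC][7-13 ALLOC][14-23 FREE]
Op 3: a = realloc(a, 12) -> NULL (a unchanged); heap: [0-6 ALLOC][7-13 ALLOC][14-23 FREE]
Op 4: c = malloc(6) -> c = 14; heap: [0-6 ALLOC][7-13 ALLOC][14-19 ALLOC][20-23 FREE]
free(c): c = 14 -> block [14-19 ALLOC]; mark free, coalesce with adjacent free neighbors -> [0-6 ALLOC][7-13 ALLOC][14-23 FREE]

Answer: [0-6 ALLOC][7-13 ALLOC][14-23 FREE]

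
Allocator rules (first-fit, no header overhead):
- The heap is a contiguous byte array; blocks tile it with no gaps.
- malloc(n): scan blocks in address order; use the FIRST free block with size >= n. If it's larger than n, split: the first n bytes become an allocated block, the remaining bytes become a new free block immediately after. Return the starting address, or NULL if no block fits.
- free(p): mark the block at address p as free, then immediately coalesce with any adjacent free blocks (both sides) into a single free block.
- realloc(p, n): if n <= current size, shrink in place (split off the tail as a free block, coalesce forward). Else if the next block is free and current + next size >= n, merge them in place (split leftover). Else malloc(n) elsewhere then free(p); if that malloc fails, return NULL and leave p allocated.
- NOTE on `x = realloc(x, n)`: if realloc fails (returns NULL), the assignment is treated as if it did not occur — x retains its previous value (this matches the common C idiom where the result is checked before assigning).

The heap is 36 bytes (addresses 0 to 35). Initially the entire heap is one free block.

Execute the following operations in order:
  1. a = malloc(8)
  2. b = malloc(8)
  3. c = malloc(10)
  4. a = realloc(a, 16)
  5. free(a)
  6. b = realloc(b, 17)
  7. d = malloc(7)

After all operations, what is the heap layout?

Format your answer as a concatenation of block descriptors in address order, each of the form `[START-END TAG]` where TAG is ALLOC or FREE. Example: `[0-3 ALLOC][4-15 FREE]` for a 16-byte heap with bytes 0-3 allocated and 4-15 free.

Answer: [0-6 ALLOC][7-7 FREE][8-15 ALLOC][16-25 ALLOC][26-35 FREE]

Derivation:
Op 1: a = malloc(8) -> a = 0; heap: [0-7 ALLOC][8-35 FREE]
Op 2: b = malloc(8) -> b = 8; heap: [0-7 ALLOC][8-15 ALLOC][16-35 FREE]
Op 3: c = malloc(10) -> c = 16; heap: [0-7 ALLOC][8-15 ALLOC][16-25 ALLOC][26-35 FREE]
Op 4: a = realloc(a, 16) -> NULL (a unchanged); heap: [0-7 ALLOC][8-15 ALLOC][16-25 ALLOC][26-35 FREE]
Op 5: free(a) -> (freed a); heap: [0-7 FREE][8-15 ALLOC][16-25 ALLOC][26-35 FREE]
Op 6: b = realloc(b, 17) -> NULL (b unchanged); heap: [0-7 FREE][8-15 ALLOC][16-25 ALLOC][26-35 FREE]
Op 7: d = malloc(7) -> d = 0; heap: [0-6 ALLOC][7-7 FREE][8-15 ALLOC][16-25 ALLOC][26-35 FREE]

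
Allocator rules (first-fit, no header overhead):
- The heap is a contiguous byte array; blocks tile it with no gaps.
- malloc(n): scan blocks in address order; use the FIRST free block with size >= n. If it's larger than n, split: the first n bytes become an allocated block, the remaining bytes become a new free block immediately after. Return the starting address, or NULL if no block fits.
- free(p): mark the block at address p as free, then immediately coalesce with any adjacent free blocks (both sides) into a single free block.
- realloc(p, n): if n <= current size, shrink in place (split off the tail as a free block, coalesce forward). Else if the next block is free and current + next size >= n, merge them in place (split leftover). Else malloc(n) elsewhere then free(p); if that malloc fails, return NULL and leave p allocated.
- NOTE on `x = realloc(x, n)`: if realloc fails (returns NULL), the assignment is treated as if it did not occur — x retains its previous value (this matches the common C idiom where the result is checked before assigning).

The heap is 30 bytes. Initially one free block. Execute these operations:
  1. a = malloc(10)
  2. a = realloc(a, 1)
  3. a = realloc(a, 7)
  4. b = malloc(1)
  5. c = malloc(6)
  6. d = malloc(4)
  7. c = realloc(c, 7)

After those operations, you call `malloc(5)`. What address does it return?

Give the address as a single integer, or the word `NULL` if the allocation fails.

Op 1: a = malloc(10) -> a = 0; heap: [0-9 ALLOC][10-29 FREE]
Op 2: a = realloc(a, 1) -> a = 0; heap: [0-0 ALLOC][1-29 FREE]
Op 3: a = realloc(a, 7) -> a = 0; heap: [0-6 ALLOC][7-29 FREE]
Op 4: b = malloc(1) -> b = 7; heap: [0-6 ALLOC][7-7 ALLOC][8-29 FREE]
Op 5: c = malloc(6) -> c = 8; heap: [0-6 ALLOC][7-7 ALLOC][8-13 ALLOC][14-29 FREE]
Op 6: d = malloc(4) -> d = 14; heap: [0-6 ALLOC][7-7 ALLOC][8-13 ALLOC][14-17 ALLOC][18-29 FREE]
Op 7: c = realloc(c, 7) -> c = 18; heap: [0-6 ALLOC][7-7 ALLOC][8-13 FREE][14-17 ALLOC][18-24 ALLOC][25-29 FREE]
malloc(5): first-fit scan over [0-6 ALLOC][7-7 ALLOC][8-13 FREE][14-17 ALLOC][18-24 ALLOC][25-29 FREE] -> 8

Answer: 8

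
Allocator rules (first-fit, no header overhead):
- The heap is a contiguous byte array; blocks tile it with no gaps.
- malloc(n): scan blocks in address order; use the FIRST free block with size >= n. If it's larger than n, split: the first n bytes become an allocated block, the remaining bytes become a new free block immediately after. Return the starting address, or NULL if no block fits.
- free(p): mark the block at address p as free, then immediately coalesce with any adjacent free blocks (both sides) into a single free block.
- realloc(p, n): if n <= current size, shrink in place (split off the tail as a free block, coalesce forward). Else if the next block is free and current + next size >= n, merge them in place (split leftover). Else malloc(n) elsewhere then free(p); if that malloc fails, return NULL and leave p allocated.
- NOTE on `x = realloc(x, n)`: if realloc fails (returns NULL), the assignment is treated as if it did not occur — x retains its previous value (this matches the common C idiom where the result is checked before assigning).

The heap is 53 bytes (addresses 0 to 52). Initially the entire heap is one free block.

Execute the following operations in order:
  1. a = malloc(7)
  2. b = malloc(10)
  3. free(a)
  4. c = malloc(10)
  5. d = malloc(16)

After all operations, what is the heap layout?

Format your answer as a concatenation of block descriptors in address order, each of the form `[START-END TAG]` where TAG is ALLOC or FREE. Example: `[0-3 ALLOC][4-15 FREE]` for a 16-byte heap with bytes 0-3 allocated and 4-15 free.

Op 1: a = malloc(7) -> a = 0; heap: [0-6 ALLOC][7-52 FREE]
Op 2: b = malloc(10) -> b = 7; heap: [0-6 ALLOC][7-16 ALLOC][17-52 FREE]
Op 3: free(a) -> (freed a); heap: [0-6 FREE][7-16 ALLOC][17-52 FREE]
Op 4: c = malloc(10) -> c = 17; heap: [0-6 FREE][7-16 ALLOC][17-26 ALLOC][27-52 FREE]
Op 5: d = malloc(16) -> d = 27; heap: [0-6 FREE][7-16 ALLOC][17-26 ALLOC][27-42 ALLOC][43-52 FREE]

Answer: [0-6 FREE][7-16 ALLOC][17-26 ALLOC][27-42 ALLOC][43-52 FREE]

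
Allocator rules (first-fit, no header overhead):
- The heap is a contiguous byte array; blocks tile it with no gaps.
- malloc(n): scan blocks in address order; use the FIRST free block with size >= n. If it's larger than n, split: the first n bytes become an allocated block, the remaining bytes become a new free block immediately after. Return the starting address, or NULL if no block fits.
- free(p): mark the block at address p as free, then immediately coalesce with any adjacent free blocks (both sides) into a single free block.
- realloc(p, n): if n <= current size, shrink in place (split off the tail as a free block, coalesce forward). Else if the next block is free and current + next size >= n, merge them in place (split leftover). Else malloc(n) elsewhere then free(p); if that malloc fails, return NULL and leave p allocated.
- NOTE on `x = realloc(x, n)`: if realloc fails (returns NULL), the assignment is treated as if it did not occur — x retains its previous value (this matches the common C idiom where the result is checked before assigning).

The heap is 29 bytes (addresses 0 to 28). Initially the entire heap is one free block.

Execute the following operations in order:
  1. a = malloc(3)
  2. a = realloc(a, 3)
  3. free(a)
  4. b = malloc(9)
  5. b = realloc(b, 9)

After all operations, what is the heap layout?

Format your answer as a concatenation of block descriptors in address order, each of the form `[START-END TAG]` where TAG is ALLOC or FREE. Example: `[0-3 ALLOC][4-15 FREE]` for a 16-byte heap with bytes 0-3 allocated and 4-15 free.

Op 1: a = malloc(3) -> a = 0; heap: [0-2 ALLOC][3-28 FREE]
Op 2: a = realloc(a, 3) -> a = 0; heap: [0-2 ALLOC][3-28 FREE]
Op 3: free(a) -> (freed a); heap: [0-28 FREE]
Op 4: b = malloc(9) -> b = 0; heap: [0-8 ALLOC][9-28 FREE]
Op 5: b = realloc(b, 9) -> b = 0; heap: [0-8 ALLOC][9-28 FREE]

Answer: [0-8 ALLOC][9-28 FREE]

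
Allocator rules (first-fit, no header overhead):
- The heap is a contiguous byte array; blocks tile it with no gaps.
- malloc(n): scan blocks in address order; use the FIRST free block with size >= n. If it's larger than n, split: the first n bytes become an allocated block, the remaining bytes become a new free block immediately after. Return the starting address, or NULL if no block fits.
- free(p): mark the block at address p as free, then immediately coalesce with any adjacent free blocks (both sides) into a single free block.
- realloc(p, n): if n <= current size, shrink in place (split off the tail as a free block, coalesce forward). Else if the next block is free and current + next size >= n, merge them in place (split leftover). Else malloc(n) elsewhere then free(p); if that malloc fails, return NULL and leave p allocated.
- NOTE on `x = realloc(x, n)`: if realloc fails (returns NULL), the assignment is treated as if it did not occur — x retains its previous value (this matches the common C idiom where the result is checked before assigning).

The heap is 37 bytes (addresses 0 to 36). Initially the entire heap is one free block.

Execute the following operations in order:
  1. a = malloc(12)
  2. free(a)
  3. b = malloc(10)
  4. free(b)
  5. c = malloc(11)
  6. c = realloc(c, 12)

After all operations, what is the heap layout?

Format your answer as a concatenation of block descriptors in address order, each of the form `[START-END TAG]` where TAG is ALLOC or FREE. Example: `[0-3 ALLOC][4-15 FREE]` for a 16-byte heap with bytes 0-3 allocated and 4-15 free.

Op 1: a = malloc(12) -> a = 0; heap: [0-11 ALLOC][12-36 FREE]
Op 2: free(a) -> (freed a); heap: [0-36 FREE]
Op 3: b = malloc(10) -> b = 0; heap: [0-9 ALLOC][10-36 FREE]
Op 4: free(b) -> (freed b); heap: [0-36 FREE]
Op 5: c = malloc(11) -> c = 0; heap: [0-10 ALLOC][11-36 FREE]
Op 6: c = realloc(c, 12) -> c = 0; heap: [0-11 ALLOC][12-36 FREE]

Answer: [0-11 ALLOC][12-36 FREE]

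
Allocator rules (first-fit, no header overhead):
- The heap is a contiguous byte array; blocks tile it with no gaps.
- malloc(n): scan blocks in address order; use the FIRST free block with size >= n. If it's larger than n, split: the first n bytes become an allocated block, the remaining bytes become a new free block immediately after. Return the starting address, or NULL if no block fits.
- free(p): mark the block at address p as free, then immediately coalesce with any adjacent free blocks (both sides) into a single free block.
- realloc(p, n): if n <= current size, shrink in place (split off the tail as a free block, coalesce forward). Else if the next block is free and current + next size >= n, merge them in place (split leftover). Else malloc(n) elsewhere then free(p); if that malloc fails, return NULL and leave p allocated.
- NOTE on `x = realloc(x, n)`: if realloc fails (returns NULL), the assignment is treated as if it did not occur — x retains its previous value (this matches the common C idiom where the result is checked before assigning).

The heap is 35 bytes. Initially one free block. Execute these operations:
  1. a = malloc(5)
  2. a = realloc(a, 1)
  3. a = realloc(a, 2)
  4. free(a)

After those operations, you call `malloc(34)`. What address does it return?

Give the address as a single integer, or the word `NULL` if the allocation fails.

Answer: 0

Derivation:
Op 1: a = malloc(5) -> a = 0; heap: [0-4 ALLOC][5-34 FREE]
Op 2: a = realloc(a, 1) -> a = 0; heap: [0-0 ALLOC][1-34 FREE]
Op 3: a = realloc(a, 2) -> a = 0; heap: [0-1 ALLOC][2-34 FREE]
Op 4: free(a) -> (freed a); heap: [0-34 FREE]
malloc(34): first-fit scan over [0-34 FREE] -> 0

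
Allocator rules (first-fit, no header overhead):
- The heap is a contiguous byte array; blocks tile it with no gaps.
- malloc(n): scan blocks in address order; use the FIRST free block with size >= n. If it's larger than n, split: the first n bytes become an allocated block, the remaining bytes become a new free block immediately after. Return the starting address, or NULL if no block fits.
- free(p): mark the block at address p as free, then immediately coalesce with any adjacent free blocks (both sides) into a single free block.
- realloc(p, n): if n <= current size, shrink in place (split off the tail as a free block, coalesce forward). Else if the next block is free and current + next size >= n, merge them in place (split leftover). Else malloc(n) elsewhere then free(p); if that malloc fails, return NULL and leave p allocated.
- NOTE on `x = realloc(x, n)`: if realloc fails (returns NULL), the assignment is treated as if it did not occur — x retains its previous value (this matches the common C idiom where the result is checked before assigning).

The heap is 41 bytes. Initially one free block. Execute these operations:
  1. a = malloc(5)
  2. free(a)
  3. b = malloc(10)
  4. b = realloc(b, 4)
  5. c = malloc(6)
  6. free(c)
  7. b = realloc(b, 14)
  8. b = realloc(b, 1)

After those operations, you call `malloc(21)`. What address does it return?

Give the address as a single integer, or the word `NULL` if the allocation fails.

Op 1: a = malloc(5) -> a = 0; heap: [0-4 ALLOC][5-40 FREE]
Op 2: free(a) -> (freed a); heap: [0-40 FREE]
Op 3: b = malloc(10) -> b = 0; heap: [0-9 ALLOC][10-40 FREE]
Op 4: b = realloc(b, 4) -> b = 0; heap: [0-3 ALLOC][4-40 FREE]
Op 5: c = malloc(6) -> c = 4; heap: [0-3 ALLOC][4-9 ALLOC][10-40 FREE]
Op 6: free(c) -> (freed c); heap: [0-3 ALLOC][4-40 FREE]
Op 7: b = realloc(b, 14) -> b = 0; heap: [0-13 ALLOC][14-40 FREE]
Op 8: b = realloc(b, 1) -> b = 0; heap: [0-0 ALLOC][1-40 FREE]
malloc(21): first-fit scan over [0-0 ALLOC][1-40 FREE] -> 1

Answer: 1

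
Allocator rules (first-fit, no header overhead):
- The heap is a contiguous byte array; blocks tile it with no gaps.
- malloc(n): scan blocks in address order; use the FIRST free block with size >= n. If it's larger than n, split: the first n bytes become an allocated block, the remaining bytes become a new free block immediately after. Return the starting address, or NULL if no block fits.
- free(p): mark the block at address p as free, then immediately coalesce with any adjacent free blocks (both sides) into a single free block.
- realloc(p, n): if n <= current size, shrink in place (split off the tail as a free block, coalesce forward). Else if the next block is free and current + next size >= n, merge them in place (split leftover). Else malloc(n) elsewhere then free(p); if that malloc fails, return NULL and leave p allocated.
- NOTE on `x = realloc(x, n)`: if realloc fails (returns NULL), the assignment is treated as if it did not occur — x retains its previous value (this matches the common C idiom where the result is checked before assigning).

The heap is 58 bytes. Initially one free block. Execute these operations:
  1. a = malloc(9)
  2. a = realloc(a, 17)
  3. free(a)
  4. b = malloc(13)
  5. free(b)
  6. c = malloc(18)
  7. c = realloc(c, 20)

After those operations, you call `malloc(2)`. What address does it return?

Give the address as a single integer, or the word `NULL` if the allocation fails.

Answer: 20

Derivation:
Op 1: a = malloc(9) -> a = 0; heap: [0-8 ALLOC][9-57 FREE]
Op 2: a = realloc(a, 17) -> a = 0; heap: [0-16 ALLOC][17-57 FREE]
Op 3: free(a) -> (freed a); heap: [0-57 FREE]
Op 4: b = malloc(13) -> b = 0; heap: [0-12 ALLOC][13-57 FREE]
Op 5: free(b) -> (freed b); heap: [0-57 FREE]
Op 6: c = malloc(18) -> c = 0; heap: [0-17 ALLOC][18-57 FREE]
Op 7: c = realloc(c, 20) -> c = 0; heap: [0-19 ALLOC][20-57 FREE]
malloc(2): first-fit scan over [0-19 ALLOC][20-57 FREE] -> 20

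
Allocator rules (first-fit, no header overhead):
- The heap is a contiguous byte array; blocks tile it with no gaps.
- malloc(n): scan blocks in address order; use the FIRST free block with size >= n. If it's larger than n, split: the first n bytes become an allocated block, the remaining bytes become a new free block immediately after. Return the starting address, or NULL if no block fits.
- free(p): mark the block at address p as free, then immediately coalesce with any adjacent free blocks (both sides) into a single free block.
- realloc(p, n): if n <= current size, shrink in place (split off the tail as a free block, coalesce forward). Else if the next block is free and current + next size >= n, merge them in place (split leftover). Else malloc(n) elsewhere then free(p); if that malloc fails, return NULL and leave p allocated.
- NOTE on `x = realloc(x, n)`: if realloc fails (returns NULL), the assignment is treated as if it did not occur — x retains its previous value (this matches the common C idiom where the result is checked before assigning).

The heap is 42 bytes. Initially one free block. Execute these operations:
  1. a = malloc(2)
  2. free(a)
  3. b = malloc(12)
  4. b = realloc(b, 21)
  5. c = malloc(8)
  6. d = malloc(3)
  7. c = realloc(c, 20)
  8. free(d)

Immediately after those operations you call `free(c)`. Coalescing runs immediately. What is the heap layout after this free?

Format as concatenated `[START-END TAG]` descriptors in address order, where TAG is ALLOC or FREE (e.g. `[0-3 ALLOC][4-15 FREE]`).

Op 1: a = malloc(2) -> a = 0; heap: [0-1 ALLOC][2-41 FREE]
Op 2: free(a) -> (freed a); heap: [0-41 FREE]
Op 3: b = malloc(12) -> b = 0; heap: [0-11 ALLOC][12-41 FREE]
Op 4: b = realloc(b, 21) -> b = 0; heap: [0-20 ALLOC][21-41 FREE]
Op 5: c = malloc(8) -> c = 21; heap: [0-20 ALLOC][21-28 ALLOC][29-41 FREE]
Op 6: d = malloc(3) -> d = 29; heap: [0-20 ALLOC][21-28 ALLOC][29-31 ALLOC][32-41 FREE]
Op 7: c = realloc(c, 20) -> NULL (c unchanged); heap: [0-20 ALLOC][21-28 ALLOC][29-31 ALLOC][32-41 FREE]
Op 8: free(d) -> (freed d); heap: [0-20 ALLOC][21-28 ALLOC][29-41 FREE]
free(c): c = 21 -> block [21-28 ALLOC]; mark free, coalesce with adjacent free neighbors -> [0-20 ALLOC][21-41 FREE]

Answer: [0-20 ALLOC][21-41 FREE]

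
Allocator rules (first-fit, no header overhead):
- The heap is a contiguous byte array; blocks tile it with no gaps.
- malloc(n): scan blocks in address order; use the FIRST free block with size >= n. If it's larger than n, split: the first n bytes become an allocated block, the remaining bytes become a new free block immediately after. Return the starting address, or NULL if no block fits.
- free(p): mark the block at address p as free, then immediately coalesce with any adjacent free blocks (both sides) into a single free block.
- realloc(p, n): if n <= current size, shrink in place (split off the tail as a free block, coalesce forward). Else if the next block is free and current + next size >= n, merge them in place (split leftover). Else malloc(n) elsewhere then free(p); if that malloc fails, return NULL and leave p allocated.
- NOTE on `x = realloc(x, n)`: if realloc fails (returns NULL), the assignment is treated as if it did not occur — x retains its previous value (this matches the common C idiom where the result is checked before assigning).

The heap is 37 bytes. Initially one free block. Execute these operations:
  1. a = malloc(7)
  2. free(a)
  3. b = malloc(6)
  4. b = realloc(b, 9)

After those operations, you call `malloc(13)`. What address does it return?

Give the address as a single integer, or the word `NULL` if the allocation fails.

Answer: 9

Derivation:
Op 1: a = malloc(7) -> a = 0; heap: [0-6 ALLOC][7-36 FREE]
Op 2: free(a) -> (freed a); heap: [0-36 FREE]
Op 3: b = malloc(6) -> b = 0; heap: [0-5 ALLOC][6-36 FREE]
Op 4: b = realloc(b, 9) -> b = 0; heap: [0-8 ALLOC][9-36 FREE]
malloc(13): first-fit scan over [0-8 ALLOC][9-36 FREE] -> 9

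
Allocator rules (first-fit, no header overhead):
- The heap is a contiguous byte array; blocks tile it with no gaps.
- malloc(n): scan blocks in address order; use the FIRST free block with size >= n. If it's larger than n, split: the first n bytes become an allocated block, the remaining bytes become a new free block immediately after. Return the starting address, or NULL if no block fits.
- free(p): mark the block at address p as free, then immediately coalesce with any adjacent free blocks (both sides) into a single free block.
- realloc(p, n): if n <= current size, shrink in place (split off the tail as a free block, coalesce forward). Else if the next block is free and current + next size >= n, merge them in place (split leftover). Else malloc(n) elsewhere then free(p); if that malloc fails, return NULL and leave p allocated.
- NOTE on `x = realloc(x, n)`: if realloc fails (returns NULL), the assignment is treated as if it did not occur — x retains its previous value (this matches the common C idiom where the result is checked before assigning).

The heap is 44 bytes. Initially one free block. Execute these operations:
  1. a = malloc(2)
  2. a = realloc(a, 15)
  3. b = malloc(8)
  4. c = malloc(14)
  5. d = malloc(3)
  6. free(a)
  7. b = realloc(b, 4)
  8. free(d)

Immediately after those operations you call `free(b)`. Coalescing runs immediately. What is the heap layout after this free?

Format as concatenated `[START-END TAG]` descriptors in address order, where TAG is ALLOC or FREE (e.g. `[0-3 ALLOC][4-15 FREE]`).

Op 1: a = malloc(2) -> a = 0; heap: [0-1 ALLOC][2-43 FREE]
Op 2: a = realloc(a, 15) -> a = 0; heap: [0-14 ALLOC][15-43 FREE]
Op 3: b = malloc(8) -> b = 15; heap: [0-14 ALLOC][15-22 ALLOC][23-43 FREE]
Op 4: c = malloc(14) -> c = 23; heap: [0-14 ALLOC][15-22 ALLOC][23-36 ALLOC][37-43 FREE]
Op 5: d = malloc(3) -> d = 37; heap: [0-14 ALLOC][15-22 ALLOC][23-36 ALLOC][37-39 ALLOC][40-43 FREE]
Op 6: free(a) -> (freed a); heap: [0-14 FREE][15-22 ALLOC][23-36 ALLOC][37-39 ALLOC][40-43 FREE]
Op 7: b = realloc(b, 4) -> b = 15; heap: [0-14 FREE][15-18 ALLOC][19-22 FREE][23-36 ALLOC][37-39 ALLOC][40-43 FREE]
Op 8: free(d) -> (freed d); heap: [0-14 FREE][15-18 ALLOC][19-22 FREE][23-36 ALLOC][37-43 FREE]
free(b): b = 15 -> block [15-18 ALLOC]; mark free, coalesce with adjacent free neighbors -> [0-22 FREE][23-36 ALLOC][37-43 FREE]

Answer: [0-22 FREE][23-36 ALLOC][37-43 FREE]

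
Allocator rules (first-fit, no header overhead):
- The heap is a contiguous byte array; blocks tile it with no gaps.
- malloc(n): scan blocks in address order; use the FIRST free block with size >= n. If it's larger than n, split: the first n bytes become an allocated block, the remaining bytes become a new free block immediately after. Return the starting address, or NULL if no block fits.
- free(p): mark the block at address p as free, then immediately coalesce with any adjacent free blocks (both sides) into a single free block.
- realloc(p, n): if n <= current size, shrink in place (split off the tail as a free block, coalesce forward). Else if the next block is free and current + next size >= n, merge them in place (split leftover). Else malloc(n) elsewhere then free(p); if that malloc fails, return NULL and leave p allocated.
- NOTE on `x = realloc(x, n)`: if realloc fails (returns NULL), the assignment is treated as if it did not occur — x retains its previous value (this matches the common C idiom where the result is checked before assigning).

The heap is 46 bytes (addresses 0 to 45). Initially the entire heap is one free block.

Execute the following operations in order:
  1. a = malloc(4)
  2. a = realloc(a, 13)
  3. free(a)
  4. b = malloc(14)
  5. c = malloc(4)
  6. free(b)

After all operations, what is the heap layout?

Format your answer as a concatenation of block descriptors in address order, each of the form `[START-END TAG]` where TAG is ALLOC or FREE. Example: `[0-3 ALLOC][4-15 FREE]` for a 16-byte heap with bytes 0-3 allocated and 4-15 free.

Answer: [0-13 FREE][14-17 ALLOC][18-45 FREE]

Derivation:
Op 1: a = malloc(4) -> a = 0; heap: [0-3 ALLOC][4-45 FREE]
Op 2: a = realloc(a, 13) -> a = 0; heap: [0-12 ALLOC][13-45 FREE]
Op 3: free(a) -> (freed a); heap: [0-45 FREE]
Op 4: b = malloc(14) -> b = 0; heap: [0-13 ALLOC][14-45 FREE]
Op 5: c = malloc(4) -> c = 14; heap: [0-13 ALLOC][14-17 ALLOC][18-45 FREE]
Op 6: free(b) -> (freed b); heap: [0-13 FREE][14-17 ALLOC][18-45 FREE]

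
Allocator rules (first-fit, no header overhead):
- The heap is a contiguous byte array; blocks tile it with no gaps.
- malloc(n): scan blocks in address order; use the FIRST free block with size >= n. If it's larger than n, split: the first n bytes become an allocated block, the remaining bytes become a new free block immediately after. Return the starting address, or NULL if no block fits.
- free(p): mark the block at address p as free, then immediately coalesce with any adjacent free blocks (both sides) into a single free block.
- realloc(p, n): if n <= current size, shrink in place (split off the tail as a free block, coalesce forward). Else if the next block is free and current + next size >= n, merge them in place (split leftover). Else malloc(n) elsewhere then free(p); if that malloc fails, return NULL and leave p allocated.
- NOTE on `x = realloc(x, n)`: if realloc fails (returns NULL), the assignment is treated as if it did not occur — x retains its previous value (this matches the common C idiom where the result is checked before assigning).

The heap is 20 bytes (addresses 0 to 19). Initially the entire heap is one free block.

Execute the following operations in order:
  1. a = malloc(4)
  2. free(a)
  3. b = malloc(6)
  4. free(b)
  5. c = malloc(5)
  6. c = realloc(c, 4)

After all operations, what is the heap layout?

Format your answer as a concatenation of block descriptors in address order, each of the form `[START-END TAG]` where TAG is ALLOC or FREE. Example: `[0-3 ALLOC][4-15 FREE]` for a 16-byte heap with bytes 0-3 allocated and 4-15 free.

Op 1: a = malloc(4) -> a = 0; heap: [0-3 ALLOC][4-19 FREE]
Op 2: free(a) -> (freed a); heap: [0-19 FREE]
Op 3: b = malloc(6) -> b = 0; heap: [0-5 ALLOC][6-19 FREE]
Op 4: free(b) -> (freed b); heap: [0-19 FREE]
Op 5: c = malloc(5) -> c = 0; heap: [0-4 ALLOC][5-19 FREE]
Op 6: c = realloc(c, 4) -> c = 0; heap: [0-3 ALLOC][4-19 FREE]

Answer: [0-3 ALLOC][4-19 FREE]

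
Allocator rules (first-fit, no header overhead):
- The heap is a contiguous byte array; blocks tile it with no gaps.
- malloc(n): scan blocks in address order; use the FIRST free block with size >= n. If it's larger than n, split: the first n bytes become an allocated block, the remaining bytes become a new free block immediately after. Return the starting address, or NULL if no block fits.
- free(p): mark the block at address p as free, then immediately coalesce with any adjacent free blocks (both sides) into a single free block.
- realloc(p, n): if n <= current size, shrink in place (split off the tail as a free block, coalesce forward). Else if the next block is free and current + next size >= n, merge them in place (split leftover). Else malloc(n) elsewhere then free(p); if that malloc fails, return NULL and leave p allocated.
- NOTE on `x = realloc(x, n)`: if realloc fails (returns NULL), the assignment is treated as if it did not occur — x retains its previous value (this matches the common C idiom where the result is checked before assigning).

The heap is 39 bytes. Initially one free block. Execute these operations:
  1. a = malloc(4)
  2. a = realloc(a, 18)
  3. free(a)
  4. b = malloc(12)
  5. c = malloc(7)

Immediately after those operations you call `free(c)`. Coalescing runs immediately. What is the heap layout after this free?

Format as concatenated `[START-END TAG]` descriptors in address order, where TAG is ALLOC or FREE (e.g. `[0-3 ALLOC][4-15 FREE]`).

Answer: [0-11 ALLOC][12-38 FREE]

Derivation:
Op 1: a = malloc(4) -> a = 0; heap: [0-3 ALLOC][4-38 FREE]
Op 2: a = realloc(a, 18) -> a = 0; heap: [0-17 ALLOC][18-38 FREE]
Op 3: free(a) -> (freed a); heap: [0-38 FREE]
Op 4: b = malloc(12) -> b = 0; heap: [0-11 ALLOC][12-38 FREE]
Op 5: c = malloc(7) -> c = 12; heap: [0-11 ALLOC][12-18 ALLOC][19-38 FREE]
free(c): c = 12 -> block [12-18 ALLOC]; mark free, coalesce with adjacent free neighbors -> [0-11 ALLOC][12-38 FREE]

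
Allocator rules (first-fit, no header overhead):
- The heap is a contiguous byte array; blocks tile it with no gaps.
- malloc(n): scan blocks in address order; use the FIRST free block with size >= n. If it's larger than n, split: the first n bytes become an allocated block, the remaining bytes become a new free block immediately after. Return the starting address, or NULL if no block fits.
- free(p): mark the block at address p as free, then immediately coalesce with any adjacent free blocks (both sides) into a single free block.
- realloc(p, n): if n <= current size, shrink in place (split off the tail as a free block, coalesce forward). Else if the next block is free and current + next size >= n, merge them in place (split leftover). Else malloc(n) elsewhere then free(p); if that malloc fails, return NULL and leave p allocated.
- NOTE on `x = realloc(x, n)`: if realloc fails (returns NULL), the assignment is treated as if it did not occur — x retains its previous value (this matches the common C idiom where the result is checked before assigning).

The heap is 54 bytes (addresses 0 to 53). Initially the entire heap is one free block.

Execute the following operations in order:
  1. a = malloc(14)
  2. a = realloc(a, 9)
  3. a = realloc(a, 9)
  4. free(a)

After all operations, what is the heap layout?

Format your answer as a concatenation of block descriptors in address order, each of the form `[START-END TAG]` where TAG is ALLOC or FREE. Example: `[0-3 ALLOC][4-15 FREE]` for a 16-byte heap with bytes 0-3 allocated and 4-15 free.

Op 1: a = malloc(14) -> a = 0; heap: [0-13 ALLOC][14-53 FREE]
Op 2: a = realloc(a, 9) -> a = 0; heap: [0-8 ALLOC][9-53 FREE]
Op 3: a = realloc(a, 9) -> a = 0; heap: [0-8 ALLOC][9-53 FREE]
Op 4: free(a) -> (freed a); heap: [0-53 FREE]

Answer: [0-53 FREE]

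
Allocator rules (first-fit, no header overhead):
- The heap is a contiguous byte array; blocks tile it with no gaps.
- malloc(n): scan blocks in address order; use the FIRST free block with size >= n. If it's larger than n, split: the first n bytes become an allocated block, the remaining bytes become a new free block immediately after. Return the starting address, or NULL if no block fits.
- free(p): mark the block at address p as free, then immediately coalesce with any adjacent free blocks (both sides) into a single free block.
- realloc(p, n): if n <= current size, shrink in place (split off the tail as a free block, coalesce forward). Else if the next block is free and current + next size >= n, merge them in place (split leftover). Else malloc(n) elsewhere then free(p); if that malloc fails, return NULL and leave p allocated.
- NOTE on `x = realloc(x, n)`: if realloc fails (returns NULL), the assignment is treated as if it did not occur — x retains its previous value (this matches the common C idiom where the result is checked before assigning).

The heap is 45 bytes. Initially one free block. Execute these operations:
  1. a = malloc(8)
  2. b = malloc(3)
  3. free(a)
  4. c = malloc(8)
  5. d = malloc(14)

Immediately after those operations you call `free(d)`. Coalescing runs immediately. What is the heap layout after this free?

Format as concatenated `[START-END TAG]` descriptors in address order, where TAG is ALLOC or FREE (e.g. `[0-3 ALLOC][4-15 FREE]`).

Answer: [0-7 ALLOC][8-10 ALLOC][11-44 FREE]

Derivation:
Op 1: a = malloc(8) -> a = 0; heap: [0-7 ALLOC][8-44 FREE]
Op 2: b = malloc(3) -> b = 8; heap: [0-7 ALLOC][8-10 ALLOC][11-44 FREE]
Op 3: free(a) -> (freed a); heap: [0-7 FREE][8-10 ALLOC][11-44 FREE]
Op 4: c = malloc(8) -> c = 0; heap: [0-7 ALLOC][8-10 ALLOC][11-44 FREE]
Op 5: d = malloc(14) -> d = 11; heap: [0-7 ALLOC][8-10 ALLOC][11-24 ALLOC][25-44 FREE]
free(d): d = 11 -> block [11-24 ALLOC]; mark free, coalesce with adjacent free neighbors -> [0-7 ALLOC][8-10 ALLOC][11-44 FREE]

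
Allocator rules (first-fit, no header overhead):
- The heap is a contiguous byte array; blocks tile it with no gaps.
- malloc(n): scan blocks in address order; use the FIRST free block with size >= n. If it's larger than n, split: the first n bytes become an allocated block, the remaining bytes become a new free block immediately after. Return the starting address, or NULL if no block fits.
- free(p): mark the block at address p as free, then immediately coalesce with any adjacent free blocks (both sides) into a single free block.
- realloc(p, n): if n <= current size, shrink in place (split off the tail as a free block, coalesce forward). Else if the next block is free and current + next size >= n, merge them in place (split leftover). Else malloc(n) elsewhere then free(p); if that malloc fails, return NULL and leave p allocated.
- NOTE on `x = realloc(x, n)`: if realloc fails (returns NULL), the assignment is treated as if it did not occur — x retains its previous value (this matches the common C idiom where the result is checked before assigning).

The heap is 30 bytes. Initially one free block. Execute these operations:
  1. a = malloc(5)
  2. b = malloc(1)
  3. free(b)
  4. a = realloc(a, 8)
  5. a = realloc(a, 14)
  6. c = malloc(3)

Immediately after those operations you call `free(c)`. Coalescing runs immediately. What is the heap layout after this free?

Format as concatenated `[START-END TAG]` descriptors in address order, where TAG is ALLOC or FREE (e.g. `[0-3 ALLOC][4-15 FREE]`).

Op 1: a = malloc(5) -> a = 0; heap: [0-4 ALLOC][5-29 FREE]
Op 2: b = malloc(1) -> b = 5; heap: [0-4 ALLOC][5-5 ALLOC][6-29 FREE]
Op 3: free(b) -> (freed b); heap: [0-4 ALLOC][5-29 FREE]
Op 4: a = realloc(a, 8) -> a = 0; heap: [0-7 ALLOC][8-29 FREE]
Op 5: a = realloc(a, 14) -> a = 0; heap: [0-13 ALLOC][14-29 FREE]
Op 6: c = malloc(3) -> c = 14; heap: [0-13 ALLOC][14-16 ALLOC][17-29 FREE]
free(c): c = 14 -> block [14-16 ALLOC]; mark free, coalesce with adjacent free neighbors -> [0-13 ALLOC][14-29 FREE]

Answer: [0-13 ALLOC][14-29 FREE]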